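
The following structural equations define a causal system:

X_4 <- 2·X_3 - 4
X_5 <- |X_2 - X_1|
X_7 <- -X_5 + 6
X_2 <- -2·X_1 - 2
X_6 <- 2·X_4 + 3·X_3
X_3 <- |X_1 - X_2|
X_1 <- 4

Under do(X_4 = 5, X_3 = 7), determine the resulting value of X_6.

The joint intervention fixes X_4 = 5, X_3 = 7, removing each variable's own equation.
X_6 = 2·X_4 + 3·X_3  [with X_4=5, X_3=7]  = 31

31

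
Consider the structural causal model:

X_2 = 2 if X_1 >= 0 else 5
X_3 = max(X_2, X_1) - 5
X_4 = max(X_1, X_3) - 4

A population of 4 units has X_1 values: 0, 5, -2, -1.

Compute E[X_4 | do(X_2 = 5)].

do(X_2=5) breaks X_2's dependence on X_1. With X_2=5 fixed, X_4 across the units is -4, 1, -4, -4, mean -2.75.

-2.75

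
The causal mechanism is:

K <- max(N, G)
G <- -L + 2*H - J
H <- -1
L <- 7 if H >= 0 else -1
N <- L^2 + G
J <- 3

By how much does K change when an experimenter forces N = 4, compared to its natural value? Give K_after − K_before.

The intervention breaks the incoming arrows to N: N <- L^2 + G no longer applies, and N = 4.
L = 7 if H >= 0 else -1  [with H=-1]  = -1
G = -L + 2*H - J  [with L=-1, H=-1, J=3]  = -4
K = max(N, G)  [with N=4, G=-4]  = 4
Without intervention: L = 7 if H >= 0 else -1  [with H=-1]  = -1; G = -L + 2*H - J  [with L=-1, H=-1, J=3]  = -4; N = L^2 + G  [with L=-1, G=-4]  = -3; K = max(N, G)  [with N=-3, G=-4]  = -3.
Change = 4 − (-3) = 7.

7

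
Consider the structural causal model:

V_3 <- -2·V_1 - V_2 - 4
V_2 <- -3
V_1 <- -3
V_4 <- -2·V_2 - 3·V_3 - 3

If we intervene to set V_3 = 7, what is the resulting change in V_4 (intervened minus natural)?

The intervention breaks the incoming arrows to V_3: V_3 <- -2·V_1 - V_2 - 4 no longer applies, and V_3 = 7.
V_4 = -2·V_2 - 3·V_3 - 3  [with V_2=-3, V_3=7]  = -18
Without intervention: V_3 = -2·V_1 - V_2 - 4  [with V_1=-3, V_2=-3]  = 5; V_4 = -2·V_2 - 3·V_3 - 3  [with V_2=-3, V_3=5]  = -12.
Change = -18 − (-12) = -6.

-6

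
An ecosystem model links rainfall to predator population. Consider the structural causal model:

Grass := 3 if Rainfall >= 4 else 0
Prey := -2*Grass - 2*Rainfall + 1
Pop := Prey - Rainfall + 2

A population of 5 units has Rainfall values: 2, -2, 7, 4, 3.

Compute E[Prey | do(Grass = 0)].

-4.6

do(Grass=0) breaks Grass's dependence on Rainfall. With Grass=0 fixed, Prey across the units is -3, 5, -13, -7, -5, mean -4.6.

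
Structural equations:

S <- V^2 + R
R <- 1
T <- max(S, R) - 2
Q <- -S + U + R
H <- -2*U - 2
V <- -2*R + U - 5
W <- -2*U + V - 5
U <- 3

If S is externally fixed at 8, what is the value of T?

6

do(S=8) replaces the equation S <- V^2 + R with the constant S = 8.
T = max(S, R) - 2  [with S=8, R=1]  = 6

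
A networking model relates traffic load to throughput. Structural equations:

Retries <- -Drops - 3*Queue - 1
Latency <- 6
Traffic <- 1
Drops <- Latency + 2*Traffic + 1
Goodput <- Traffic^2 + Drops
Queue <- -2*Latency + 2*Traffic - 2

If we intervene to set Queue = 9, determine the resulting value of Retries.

-37

do(Queue=9) replaces the equation Queue <- -2*Latency + 2*Traffic - 2 with the constant Queue = 9.
Drops = Latency + 2*Traffic + 1  [with Latency=6, Traffic=1]  = 9
Retries = -Drops - 3*Queue - 1  [with Drops=9, Queue=9]  = -37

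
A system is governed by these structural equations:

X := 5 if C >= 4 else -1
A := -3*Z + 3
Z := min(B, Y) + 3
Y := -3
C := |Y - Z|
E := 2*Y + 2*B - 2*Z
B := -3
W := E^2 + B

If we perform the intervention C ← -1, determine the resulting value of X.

-1

The intervention breaks the incoming arrows to C: C := |Y - Z| no longer applies, and C = -1.
X = 5 if C >= 4 else -1  [with C=-1]  = -1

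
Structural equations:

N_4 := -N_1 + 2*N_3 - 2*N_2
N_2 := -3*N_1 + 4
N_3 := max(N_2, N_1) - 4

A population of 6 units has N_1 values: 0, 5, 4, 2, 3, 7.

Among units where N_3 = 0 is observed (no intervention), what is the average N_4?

Observing N_3=0 restricts to units where N_3's equation naturally yields 0: N_1 ∈ {0, 4}. In that subpopulation N_4 = -8, 12, mean 2.

2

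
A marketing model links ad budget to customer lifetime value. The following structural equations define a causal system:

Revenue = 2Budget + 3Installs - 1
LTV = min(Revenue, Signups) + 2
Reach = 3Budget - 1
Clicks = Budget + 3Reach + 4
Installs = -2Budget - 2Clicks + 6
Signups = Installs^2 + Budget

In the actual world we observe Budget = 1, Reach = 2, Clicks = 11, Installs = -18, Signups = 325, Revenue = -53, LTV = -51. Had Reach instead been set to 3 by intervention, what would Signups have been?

do(Reach=3) replaces the equation Reach = 3Budget - 1 with the constant Reach = 3.
Clicks = Budget + 3Reach + 4  [with Budget=1, Reach=3]  = 14
Installs = -2Budget - 2Clicks + 6  [with Budget=1, Clicks=14]  = -24
Signups = Installs^2 + Budget  [with Installs=-24, Budget=1]  = 577

577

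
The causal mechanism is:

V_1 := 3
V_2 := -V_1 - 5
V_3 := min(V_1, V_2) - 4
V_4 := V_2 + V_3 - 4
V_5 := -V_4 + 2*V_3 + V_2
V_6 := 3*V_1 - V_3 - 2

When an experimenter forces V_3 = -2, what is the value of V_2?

Under do(V_3=-2), the mechanism V_3 := min(V_1, V_2) - 4 is discarded; V_3 is fixed at -2.
Since V_2 is not a descendant of the intervened variable, it is unaffected.
V_2 = -V_1 - 5  [with V_1=3]  = -8

-8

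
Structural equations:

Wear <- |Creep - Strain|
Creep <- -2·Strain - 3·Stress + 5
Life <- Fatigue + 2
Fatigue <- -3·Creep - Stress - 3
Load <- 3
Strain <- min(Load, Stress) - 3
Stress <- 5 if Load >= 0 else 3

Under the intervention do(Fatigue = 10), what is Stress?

5

do(Fatigue=10) replaces the equation Fatigue <- -3·Creep - Stress - 3 with the constant Fatigue = 10.
Stress is not downstream of the intervention, so its value is determined by the original equations.
Stress = 5 if Load >= 0 else 3  [with Load=3]  = 5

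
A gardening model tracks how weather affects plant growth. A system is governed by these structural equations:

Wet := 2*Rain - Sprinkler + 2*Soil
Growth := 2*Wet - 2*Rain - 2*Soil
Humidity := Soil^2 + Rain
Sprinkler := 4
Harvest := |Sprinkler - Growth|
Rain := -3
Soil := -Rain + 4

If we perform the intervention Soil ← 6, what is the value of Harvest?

6

The intervention breaks the incoming arrows to Soil: Soil := -Rain + 4 no longer applies, and Soil = 6.
Wet = 2*Rain - Sprinkler + 2*Soil  [with Rain=-3, Sprinkler=4, Soil=6]  = 2
Growth = 2*Wet - 2*Rain - 2*Soil  [with Wet=2, Rain=-3, Soil=6]  = -2
Harvest = |Sprinkler - Growth|  [with Sprinkler=4, Growth=-2]  = 6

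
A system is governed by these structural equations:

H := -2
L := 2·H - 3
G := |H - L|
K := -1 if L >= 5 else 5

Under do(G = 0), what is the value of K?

The intervention breaks the incoming arrows to G: G := |H - L| no longer applies, and G = 0.
K is not downstream of the intervention, so its value is determined by the original equations.
L = 2·H - 3  [with H=-2]  = -7
K = -1 if L >= 5 else 5  [with L=-7]  = 5

5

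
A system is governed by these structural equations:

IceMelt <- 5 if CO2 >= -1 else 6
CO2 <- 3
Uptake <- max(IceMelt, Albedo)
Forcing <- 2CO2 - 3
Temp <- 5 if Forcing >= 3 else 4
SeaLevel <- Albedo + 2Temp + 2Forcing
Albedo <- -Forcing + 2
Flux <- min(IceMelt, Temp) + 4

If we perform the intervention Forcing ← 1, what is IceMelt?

5

Under do(Forcing=1), the mechanism Forcing <- 2CO2 - 3 is discarded; Forcing is fixed at 1.
Since IceMelt is not a descendant of the intervened variable, it is unaffected.
IceMelt = 5 if CO2 >= -1 else 6  [with CO2=3]  = 5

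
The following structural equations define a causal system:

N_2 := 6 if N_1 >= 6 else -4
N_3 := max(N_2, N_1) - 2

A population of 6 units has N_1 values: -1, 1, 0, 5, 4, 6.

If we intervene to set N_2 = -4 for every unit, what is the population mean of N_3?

0.5

do(N_2=-4) breaks N_2's dependence on N_1. With N_2=-4 fixed, N_3 across the units is -3, -1, -2, 3, 2, 4, mean 0.5.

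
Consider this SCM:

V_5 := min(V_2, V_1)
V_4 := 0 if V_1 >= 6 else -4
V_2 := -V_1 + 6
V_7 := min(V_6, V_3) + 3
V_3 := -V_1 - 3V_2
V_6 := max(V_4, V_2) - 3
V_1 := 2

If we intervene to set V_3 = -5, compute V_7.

-2

The intervention breaks the incoming arrows to V_3: V_3 := -V_1 - 3V_2 no longer applies, and V_3 = -5.
V_2 = -V_1 + 6  [with V_1=2]  = 4
V_4 = 0 if V_1 >= 6 else -4  [with V_1=2]  = -4
V_6 = max(V_4, V_2) - 3  [with V_4=-4, V_2=4]  = 1
V_7 = min(V_6, V_3) + 3  [with V_6=1, V_3=-5]  = -2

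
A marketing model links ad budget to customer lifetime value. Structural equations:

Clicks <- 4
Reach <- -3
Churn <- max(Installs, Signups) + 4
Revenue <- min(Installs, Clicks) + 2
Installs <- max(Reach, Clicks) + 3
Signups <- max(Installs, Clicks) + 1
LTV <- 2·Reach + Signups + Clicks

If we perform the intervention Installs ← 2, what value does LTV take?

The intervention breaks the incoming arrows to Installs: Installs <- max(Reach, Clicks) + 3 no longer applies, and Installs = 2.
Signups = max(Installs, Clicks) + 1  [with Installs=2, Clicks=4]  = 5
LTV = 2·Reach + Signups + Clicks  [with Reach=-3, Signups=5, Clicks=4]  = 3

3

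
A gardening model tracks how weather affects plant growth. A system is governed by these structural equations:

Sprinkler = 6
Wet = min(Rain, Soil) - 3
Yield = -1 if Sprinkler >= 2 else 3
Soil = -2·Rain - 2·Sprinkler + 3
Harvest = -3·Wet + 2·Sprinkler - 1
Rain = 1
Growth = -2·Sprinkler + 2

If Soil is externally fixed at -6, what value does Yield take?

-1

The intervention breaks the incoming arrows to Soil: Soil = -2·Rain - 2·Sprinkler + 3 no longer applies, and Soil = -6.
No directed path runs from Soil to Yield, so Yield keeps its natural value.
Yield = -1 if Sprinkler >= 2 else 3  [with Sprinkler=6]  = -1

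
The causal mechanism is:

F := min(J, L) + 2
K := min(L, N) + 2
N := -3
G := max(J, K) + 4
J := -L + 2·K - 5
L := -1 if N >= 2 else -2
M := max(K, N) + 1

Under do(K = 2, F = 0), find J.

Setting K = 2, F = 0 by intervention discards those variables' equations.
L = -1 if N >= 2 else -2  [with N=-3]  = -2
J = -L + 2·K - 5  [with L=-2, K=2]  = 1

1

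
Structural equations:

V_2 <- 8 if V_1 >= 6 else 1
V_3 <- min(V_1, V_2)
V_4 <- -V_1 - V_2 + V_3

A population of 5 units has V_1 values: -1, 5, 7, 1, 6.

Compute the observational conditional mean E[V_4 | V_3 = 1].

E[V_4|V_3=1] averages over only the 2 units with V_3=1 (V_1 = 5, 1): V_4 = -5, -1, mean -3.

-3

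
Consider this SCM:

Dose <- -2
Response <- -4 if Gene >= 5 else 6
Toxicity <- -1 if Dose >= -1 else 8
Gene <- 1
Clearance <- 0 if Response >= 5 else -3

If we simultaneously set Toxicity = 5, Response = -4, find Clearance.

The joint intervention fixes Toxicity = 5, Response = -4, removing each variable's own equation.
Clearance = 0 if Response >= 5 else -3  [with Response=-4]  = -3

-3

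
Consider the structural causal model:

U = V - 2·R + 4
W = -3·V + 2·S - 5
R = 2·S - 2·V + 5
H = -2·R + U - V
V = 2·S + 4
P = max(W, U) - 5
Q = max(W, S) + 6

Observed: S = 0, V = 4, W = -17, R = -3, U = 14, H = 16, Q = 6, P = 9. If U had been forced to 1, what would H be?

The intervention breaks the incoming arrows to U: U = V - 2·R + 4 no longer applies, and U = 1.
V = 2·S + 4  [with S=0]  = 4
R = 2·S - 2·V + 5  [with S=0, V=4]  = -3
H = -2·R + U - V  [with R=-3, U=1, V=4]  = 3

3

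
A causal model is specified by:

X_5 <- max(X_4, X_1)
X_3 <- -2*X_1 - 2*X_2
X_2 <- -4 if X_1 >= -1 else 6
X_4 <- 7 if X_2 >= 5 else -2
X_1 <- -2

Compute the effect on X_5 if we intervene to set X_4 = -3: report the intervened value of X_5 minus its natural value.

-9

Intervening sets X_4 = -3 and removes its equation (X_4 <- 7 if X_2 >= 5 else -2).
X_5 = max(X_4, X_1)  [with X_4=-3, X_1=-2]  = -2
Without intervention: X_2 = -4 if X_1 >= -1 else 6  [with X_1=-2]  = 6; X_4 = 7 if X_2 >= 5 else -2  [with X_2=6]  = 7; X_5 = max(X_4, X_1)  [with X_4=7, X_1=-2]  = 7.
Change = -2 − 7 = -9.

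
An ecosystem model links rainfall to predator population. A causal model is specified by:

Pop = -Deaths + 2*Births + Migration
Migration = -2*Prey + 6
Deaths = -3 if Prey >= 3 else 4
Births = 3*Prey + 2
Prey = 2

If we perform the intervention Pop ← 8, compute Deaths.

4

do(Pop=8) replaces the equation Pop = -Deaths + 2*Births + Migration with the constant Pop = 8.
Deaths is not downstream of the intervention, so its value is determined by the original equations.
Deaths = -3 if Prey >= 3 else 4  [with Prey=2]  = 4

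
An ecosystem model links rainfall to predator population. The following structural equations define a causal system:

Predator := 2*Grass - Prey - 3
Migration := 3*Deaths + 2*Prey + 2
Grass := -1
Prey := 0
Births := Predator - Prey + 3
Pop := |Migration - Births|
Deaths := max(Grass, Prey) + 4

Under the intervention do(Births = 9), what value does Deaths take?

4

Intervening sets Births = 9 and removes its equation (Births := Predator - Prey + 3).
No directed path runs from Births to Deaths, so Deaths keeps its natural value.
Deaths = max(Grass, Prey) + 4  [with Grass=-1, Prey=0]  = 4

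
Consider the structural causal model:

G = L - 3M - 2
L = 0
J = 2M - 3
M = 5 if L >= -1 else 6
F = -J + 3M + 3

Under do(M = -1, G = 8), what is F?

5

Under do(M = -1, G = 8), each intervened variable's structural equation is replaced by its fixed value.
J = 2M - 3  [with M=-1]  = -5
F = -J + 3M + 3  [with J=-5, M=-1]  = 5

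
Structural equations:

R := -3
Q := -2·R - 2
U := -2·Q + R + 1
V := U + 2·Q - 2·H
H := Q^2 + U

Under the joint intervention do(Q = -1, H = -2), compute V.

2

Setting Q = -1, H = -2 by intervention discards those variables' equations.
U = -2·Q + R + 1  [with Q=-1, R=-3]  = 0
V = U + 2·Q - 2·H  [with U=0, Q=-1, H=-2]  = 2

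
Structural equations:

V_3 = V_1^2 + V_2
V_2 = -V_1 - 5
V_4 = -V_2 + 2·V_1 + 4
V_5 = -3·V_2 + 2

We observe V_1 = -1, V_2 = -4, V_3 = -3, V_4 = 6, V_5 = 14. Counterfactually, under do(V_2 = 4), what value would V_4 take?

Under do(V_2=4), the mechanism V_2 = -V_1 - 5 is discarded; V_2 is fixed at 4.
V_4 = -V_2 + 2·V_1 + 4  [with V_2=4, V_1=-1]  = -2

-2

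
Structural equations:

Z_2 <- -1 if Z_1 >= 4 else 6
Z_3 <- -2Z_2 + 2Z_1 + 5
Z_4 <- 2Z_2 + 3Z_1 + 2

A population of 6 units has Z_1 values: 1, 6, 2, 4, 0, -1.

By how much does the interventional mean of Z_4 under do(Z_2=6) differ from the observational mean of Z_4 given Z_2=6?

Every unit gets Z_2=6 under the intervention. Z_4 values become 17, 32, 20, 26, 14, 11; E[Z_4|do(Z_2=6)] = 20.
Observing Z_2=6 restricts to units where Z_2's equation naturally yields 6: Z_1 ∈ {1, 2, 0, -1}. In that subpopulation Z_4 = 17, 20, 14, 11, mean 15.5.
Difference = 20 − 15.5 = 4.5.

4.5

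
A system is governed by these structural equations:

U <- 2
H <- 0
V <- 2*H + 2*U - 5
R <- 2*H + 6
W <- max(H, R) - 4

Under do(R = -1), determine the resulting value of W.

-4

Intervening sets R = -1 and removes its equation (R <- 2*H + 6).
W = max(H, R) - 4  [with H=0, R=-1]  = -4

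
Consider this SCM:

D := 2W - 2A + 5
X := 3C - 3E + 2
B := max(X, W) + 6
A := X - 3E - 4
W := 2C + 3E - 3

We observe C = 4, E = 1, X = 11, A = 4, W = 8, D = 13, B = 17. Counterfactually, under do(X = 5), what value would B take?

14

The intervention breaks the incoming arrows to X: X := 3C - 3E + 2 no longer applies, and X = 5.
W = 2C + 3E - 3  [with C=4, E=1]  = 8
B = max(X, W) + 6  [with X=5, W=8]  = 14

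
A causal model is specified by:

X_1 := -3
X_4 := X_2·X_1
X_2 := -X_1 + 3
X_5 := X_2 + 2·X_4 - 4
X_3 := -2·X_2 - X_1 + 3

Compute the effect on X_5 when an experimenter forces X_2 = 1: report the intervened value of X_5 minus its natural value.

25

do(X_2=1) replaces the equation X_2 := -X_1 + 3 with the constant X_2 = 1.
X_4 = X_2·X_1  [with X_2=1, X_1=-3]  = -3
X_5 = X_2 + 2·X_4 - 4  [with X_2=1, X_4=-3]  = -9
Without intervention: X_2 = -X_1 + 3  [with X_1=-3]  = 6; X_4 = X_2·X_1  [with X_2=6, X_1=-3]  = -18; X_5 = X_2 + 2·X_4 - 4  [with X_2=6, X_4=-18]  = -34.
Change = -9 − (-34) = 25.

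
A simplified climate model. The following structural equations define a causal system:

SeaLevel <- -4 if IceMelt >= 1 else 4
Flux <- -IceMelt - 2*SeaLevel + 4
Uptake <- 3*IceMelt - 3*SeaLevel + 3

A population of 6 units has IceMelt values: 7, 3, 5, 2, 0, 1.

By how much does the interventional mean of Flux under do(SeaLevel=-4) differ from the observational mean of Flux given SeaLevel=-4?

do(SeaLevel=-4) breaks SeaLevel's dependence on IceMelt. With SeaLevel=-4 fixed, Flux across the units is 5, 9, 7, 10, 12, 11, mean 9.
Observing SeaLevel=-4 restricts to units where SeaLevel's equation naturally yields -4: IceMelt ∈ {7, 3, 5, 2, 1}. In that subpopulation Flux = 5, 9, 7, 10, 11, mean 8.4.
Difference = 9 − 8.4 = 0.6.

0.6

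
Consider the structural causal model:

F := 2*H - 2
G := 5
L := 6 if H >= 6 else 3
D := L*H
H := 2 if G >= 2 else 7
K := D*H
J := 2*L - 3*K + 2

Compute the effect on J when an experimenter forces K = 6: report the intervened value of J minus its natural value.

Under do(K=6), the mechanism K := D*H is discarded; K is fixed at 6.
H = 2 if G >= 2 else 7  [with G=5]  = 2
L = 6 if H >= 6 else 3  [with H=2]  = 3
J = 2*L - 3*K + 2  [with L=3, K=6]  = -10
Without intervention: H = 2 if G >= 2 else 7  [with G=5]  = 2; L = 6 if H >= 6 else 3  [with H=2]  = 3; D = L*H  [with L=3, H=2]  = 6; K = D*H  [with D=6, H=2]  = 12; J = 2*L - 3*K + 2  [with L=3, K=12]  = -28.
Change = -10 − (-28) = 18.

18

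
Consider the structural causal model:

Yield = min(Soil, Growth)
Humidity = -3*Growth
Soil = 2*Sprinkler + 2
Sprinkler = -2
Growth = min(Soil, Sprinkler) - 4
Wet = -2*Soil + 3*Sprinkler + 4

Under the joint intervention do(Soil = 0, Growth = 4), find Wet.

The joint intervention fixes Soil = 0, Growth = 4, removing each variable's own equation.
Wet = -2*Soil + 3*Sprinkler + 4  [with Soil=0, Sprinkler=-2]  = -2

-2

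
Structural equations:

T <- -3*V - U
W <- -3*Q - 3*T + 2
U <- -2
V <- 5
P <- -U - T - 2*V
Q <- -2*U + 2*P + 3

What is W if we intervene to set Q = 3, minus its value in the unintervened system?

The intervention breaks the incoming arrows to Q: Q <- -2*U + 2*P + 3 no longer applies, and Q = 3.
T = -3*V - U  [with V=5, U=-2]  = -13
W = -3*Q - 3*T + 2  [with Q=3, T=-13]  = 32
Without intervention: T = -3*V - U  [with V=5, U=-2]  = -13; P = -U - T - 2*V  [with U=-2, T=-13, V=5]  = 5; Q = -2*U + 2*P + 3  [with U=-2, P=5]  = 17; W = -3*Q - 3*T + 2  [with Q=17, T=-13]  = -10.
Change = 32 − (-10) = 42.

42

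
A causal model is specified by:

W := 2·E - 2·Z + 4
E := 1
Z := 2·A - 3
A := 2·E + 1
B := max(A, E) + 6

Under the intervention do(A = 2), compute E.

Under do(A=2), the mechanism A := 2·E + 1 is discarded; A is fixed at 2.
E is not downstream of the intervention, so its value is determined by the original equations.

1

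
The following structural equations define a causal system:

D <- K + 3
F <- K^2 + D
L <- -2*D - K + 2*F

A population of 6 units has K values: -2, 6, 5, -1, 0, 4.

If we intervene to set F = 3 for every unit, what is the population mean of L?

-6

The intervention sets F=3 in all 6 units regardless of K. Recomputing L per unit gives 6, -18, -15, 3, 0, -12; average -6.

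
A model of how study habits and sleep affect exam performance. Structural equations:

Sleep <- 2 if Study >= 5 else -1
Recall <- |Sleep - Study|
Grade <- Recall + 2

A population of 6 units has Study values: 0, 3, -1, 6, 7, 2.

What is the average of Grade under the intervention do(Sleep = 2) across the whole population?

4.5

Under do(Sleep=2), Sleep's equation is replaced by Sleep=2 for every unit. Per-unit Grade: 4, 3, 5, 6, 7, 2. Mean = 4.5.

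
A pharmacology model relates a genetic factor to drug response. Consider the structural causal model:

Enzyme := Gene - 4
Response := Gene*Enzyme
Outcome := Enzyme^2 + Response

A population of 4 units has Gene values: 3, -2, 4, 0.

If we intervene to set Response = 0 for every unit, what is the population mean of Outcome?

The intervention sets Response=0 in all 4 units regardless of Gene. Recomputing Outcome per unit gives 1, 36, 0, 16; average 13.25.

13.25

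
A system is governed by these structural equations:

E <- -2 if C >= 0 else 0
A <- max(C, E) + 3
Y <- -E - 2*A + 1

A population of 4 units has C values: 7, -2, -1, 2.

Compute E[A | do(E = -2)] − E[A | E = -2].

-3

The intervention sets E=-2 in all 4 units regardless of C. Recomputing A per unit gives 10, 1, 2, 5; average 4.5.
Conditioning on E=-2 selects the 2 unit(s) with C ∈ {7, 2}. Their A values: 10, 5. Mean = 7.5.
Difference = 4.5 − 7.5 = -3.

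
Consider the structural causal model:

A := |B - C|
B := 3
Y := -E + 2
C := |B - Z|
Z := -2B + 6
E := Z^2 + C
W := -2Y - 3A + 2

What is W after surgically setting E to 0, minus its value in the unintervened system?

The intervention breaks the incoming arrows to E: E := Z^2 + C no longer applies, and E = 0.
Z = -2B + 6  [with B=3]  = 0
C = |B - Z|  [with B=3, Z=0]  = 3
A = |B - C|  [with B=3, C=3]  = 0
Y = -E + 2  [with E=0]  = 2
W = -2Y - 3A + 2  [with Y=2, A=0]  = -2
Without intervention: Z = -2B + 6  [with B=3]  = 0; C = |B - Z|  [with B=3, Z=0]  = 3; E = Z^2 + C  [with Z=0, C=3]  = 3; A = |B - C|  [with B=3, C=3]  = 0; Y = -E + 2  [with E=3]  = -1; W = -2Y - 3A + 2  [with Y=-1, A=0]  = 4.
Change = -2 − 4 = -6.

-6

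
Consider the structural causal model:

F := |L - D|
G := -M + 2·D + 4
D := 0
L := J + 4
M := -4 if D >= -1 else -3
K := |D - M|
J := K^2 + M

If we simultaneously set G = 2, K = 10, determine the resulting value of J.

The joint intervention fixes G = 2, K = 10, removing each variable's own equation.
M = -4 if D >= -1 else -3  [with D=0]  = -4
J = K^2 + M  [with K=10, M=-4]  = 96

96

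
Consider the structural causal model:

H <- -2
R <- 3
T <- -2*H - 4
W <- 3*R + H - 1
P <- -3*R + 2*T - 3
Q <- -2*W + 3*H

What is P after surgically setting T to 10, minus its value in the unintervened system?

do(T=10) replaces the equation T <- -2*H - 4 with the constant T = 10.
P = -3*R + 2*T - 3  [with R=3, T=10]  = 8
Without intervention: T = -2*H - 4  [with H=-2]  = 0; P = -3*R + 2*T - 3  [with R=3, T=0]  = -12.
Change = 8 − (-12) = 20.

20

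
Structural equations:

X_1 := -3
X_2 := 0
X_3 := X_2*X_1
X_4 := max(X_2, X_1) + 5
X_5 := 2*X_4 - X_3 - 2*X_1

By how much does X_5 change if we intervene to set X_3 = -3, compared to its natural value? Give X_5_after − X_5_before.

do(X_3=-3) replaces the equation X_3 := X_2*X_1 with the constant X_3 = -3.
X_4 = max(X_2, X_1) + 5  [with X_2=0, X_1=-3]  = 5
X_5 = 2*X_4 - X_3 - 2*X_1  [with X_4=5, X_3=-3, X_1=-3]  = 19
Without intervention: X_3 = X_2*X_1  [with X_2=0, X_1=-3]  = 0; X_4 = max(X_2, X_1) + 5  [with X_2=0, X_1=-3]  = 5; X_5 = 2*X_4 - X_3 - 2*X_1  [with X_4=5, X_3=0, X_1=-3]  = 16.
Change = 19 − 16 = 3.

3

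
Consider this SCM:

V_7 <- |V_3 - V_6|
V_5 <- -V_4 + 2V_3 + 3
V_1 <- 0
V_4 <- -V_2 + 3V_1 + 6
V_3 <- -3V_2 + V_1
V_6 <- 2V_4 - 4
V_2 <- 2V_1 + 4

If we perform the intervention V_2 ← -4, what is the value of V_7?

Under do(V_2=-4), the mechanism V_2 <- 2V_1 + 4 is discarded; V_2 is fixed at -4.
V_3 = -3V_2 + V_1  [with V_2=-4, V_1=0]  = 12
V_4 = -V_2 + 3V_1 + 6  [with V_2=-4, V_1=0]  = 10
V_6 = 2V_4 - 4  [with V_4=10]  = 16
V_7 = |V_3 - V_6|  [with V_3=12, V_6=16]  = 4

4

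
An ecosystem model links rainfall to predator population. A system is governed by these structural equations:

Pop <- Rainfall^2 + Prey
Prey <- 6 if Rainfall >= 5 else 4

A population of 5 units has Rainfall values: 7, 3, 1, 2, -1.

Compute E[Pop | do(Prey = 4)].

16.8

Every unit gets Prey=4 under the intervention. Pop values become 53, 13, 5, 8, 5; E[Pop|do(Prey=4)] = 16.8.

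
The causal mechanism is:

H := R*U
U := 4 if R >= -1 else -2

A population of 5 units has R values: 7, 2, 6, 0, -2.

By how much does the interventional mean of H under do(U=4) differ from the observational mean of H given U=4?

-4.6

Every unit gets U=4 under the intervention. H values become 28, 8, 24, 0, -8; E[H|do(U=4)] = 10.4.
Observing U=4 restricts to units where U's equation naturally yields 4: R ∈ {7, 2, 6, 0}. In that subpopulation H = 28, 8, 24, 0, mean 15.
Difference = 10.4 − 15 = -4.6.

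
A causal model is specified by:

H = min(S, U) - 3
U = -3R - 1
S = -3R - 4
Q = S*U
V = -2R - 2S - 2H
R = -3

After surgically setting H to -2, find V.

0

Intervening sets H = -2 and removes its equation (H = min(S, U) - 3).
S = -3R - 4  [with R=-3]  = 5
V = -2R - 2S - 2H  [with R=-3, S=5, H=-2]  = 0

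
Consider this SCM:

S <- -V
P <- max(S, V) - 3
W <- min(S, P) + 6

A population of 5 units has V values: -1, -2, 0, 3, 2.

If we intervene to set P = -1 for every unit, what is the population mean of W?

4.4

Under do(P=-1), P's equation is replaced by P=-1 for every unit. Per-unit W: 5, 5, 5, 3, 4. Mean = 4.4.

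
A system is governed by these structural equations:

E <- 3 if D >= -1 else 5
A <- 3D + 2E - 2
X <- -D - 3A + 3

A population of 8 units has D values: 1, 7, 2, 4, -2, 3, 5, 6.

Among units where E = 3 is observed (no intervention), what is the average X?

-49

Conditioning on E=3 selects the 7 unit(s) with D ∈ {1, 7, 2, 4, 3, 5, 6}. Their X values: -19, -79, -29, -49, -39, -59, -69. Mean = -49.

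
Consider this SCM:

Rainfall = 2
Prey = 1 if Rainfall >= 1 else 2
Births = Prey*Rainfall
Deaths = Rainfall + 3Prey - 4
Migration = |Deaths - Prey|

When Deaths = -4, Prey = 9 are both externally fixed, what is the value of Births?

Setting Deaths = -4, Prey = 9 by intervention discards those variables' equations.
Births = Prey*Rainfall  [with Prey=9, Rainfall=2]  = 18

18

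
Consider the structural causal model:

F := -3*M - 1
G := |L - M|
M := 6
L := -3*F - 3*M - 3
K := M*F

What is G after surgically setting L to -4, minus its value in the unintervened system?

Intervening sets L = -4 and removes its equation (L := -3*F - 3*M - 3).
G = |L - M|  [with L=-4, M=6]  = 10
Without intervention: F = -3*M - 1  [with M=6]  = -19; L = -3*F - 3*M - 3  [with F=-19, M=6]  = 36; G = |L - M|  [with L=36, M=6]  = 30.
Change = 10 − 30 = -20.

-20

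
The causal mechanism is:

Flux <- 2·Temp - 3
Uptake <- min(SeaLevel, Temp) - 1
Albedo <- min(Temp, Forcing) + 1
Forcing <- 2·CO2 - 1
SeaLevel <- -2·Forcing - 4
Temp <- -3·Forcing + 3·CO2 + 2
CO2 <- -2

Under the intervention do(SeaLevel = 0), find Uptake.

-1

Under do(SeaLevel=0), the mechanism SeaLevel <- -2·Forcing - 4 is discarded; SeaLevel is fixed at 0.
Forcing = 2·CO2 - 1  [with CO2=-2]  = -5
Temp = -3·Forcing + 3·CO2 + 2  [with Forcing=-5, CO2=-2]  = 11
Uptake = min(SeaLevel, Temp) - 1  [with SeaLevel=0, Temp=11]  = -1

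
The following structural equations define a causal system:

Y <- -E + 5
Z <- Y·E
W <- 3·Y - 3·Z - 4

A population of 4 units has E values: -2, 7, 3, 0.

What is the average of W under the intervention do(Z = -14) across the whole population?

Every unit gets Z=-14 under the intervention. W values become 59, 32, 44, 53; E[W|do(Z=-14)] = 47.

47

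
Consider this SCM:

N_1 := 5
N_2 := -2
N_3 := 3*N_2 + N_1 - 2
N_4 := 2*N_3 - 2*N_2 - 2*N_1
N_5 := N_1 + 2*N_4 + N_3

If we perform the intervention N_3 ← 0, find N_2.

Under do(N_3=0), the mechanism N_3 := 3*N_2 + N_1 - 2 is discarded; N_3 is fixed at 0.
Since N_2 is not a descendant of the intervened variable, it is unaffected.

-2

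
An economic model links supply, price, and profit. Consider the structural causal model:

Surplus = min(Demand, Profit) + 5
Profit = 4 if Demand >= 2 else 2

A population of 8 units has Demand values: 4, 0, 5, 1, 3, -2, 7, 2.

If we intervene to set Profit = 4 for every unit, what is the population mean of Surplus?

The intervention sets Profit=4 in all 8 units regardless of Demand. Recomputing Surplus per unit gives 9, 5, 9, 6, 8, 3, 9, 7; average 7.

7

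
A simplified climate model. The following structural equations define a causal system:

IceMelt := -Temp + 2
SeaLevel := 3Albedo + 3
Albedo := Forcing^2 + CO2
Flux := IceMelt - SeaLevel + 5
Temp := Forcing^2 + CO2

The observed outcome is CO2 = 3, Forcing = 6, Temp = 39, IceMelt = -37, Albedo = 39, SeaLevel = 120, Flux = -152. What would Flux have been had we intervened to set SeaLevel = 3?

-35

Intervening sets SeaLevel = 3 and removes its equation (SeaLevel := 3Albedo + 3).
Temp = Forcing^2 + CO2  [with Forcing=6, CO2=3]  = 39
IceMelt = -Temp + 2  [with Temp=39]  = -37
Flux = IceMelt - SeaLevel + 5  [with IceMelt=-37, SeaLevel=3]  = -35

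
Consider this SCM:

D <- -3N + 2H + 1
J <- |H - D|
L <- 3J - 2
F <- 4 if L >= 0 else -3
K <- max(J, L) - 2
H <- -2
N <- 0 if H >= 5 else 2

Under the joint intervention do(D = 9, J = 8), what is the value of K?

Setting D = 9, J = 8 by intervention discards those variables' equations.
L = 3J - 2  [with J=8]  = 22
K = max(J, L) - 2  [with J=8, L=22]  = 20

20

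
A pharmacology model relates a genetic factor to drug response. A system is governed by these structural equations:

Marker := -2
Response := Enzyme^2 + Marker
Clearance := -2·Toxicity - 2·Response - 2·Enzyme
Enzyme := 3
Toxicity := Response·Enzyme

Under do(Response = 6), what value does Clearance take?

do(Response=6) replaces the equation Response := Enzyme^2 + Marker with the constant Response = 6.
Toxicity = Response·Enzyme  [with Response=6, Enzyme=3]  = 18
Clearance = -2·Toxicity - 2·Response - 2·Enzyme  [with Toxicity=18, Response=6, Enzyme=3]  = -54

-54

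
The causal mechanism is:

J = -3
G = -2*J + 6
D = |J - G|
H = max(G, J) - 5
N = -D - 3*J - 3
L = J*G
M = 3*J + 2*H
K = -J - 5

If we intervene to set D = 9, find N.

do(D=9) replaces the equation D = |J - G| with the constant D = 9.
N = -D - 3*J - 3  [with D=9, J=-3]  = -3

-3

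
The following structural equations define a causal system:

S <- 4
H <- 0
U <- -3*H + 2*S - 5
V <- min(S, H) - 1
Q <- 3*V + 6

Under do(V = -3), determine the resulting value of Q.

-3

Intervening sets V = -3 and removes its equation (V <- min(S, H) - 1).
Q = 3*V + 6  [with V=-3]  = -3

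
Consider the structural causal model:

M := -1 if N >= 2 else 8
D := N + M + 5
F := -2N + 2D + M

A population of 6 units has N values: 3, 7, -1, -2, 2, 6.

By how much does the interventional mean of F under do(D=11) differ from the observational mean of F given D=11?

Under do(D=11), D's equation is replaced by D=11 for every unit. Per-unit F: 15, 7, 32, 34, 17, 9. Mean = 19.
E[F|D=11] averages over only the 2 units with D=11 (N = 7, -2): F = 7, 34, mean 20.5.
Difference = 19 − 20.5 = -1.5.

-1.5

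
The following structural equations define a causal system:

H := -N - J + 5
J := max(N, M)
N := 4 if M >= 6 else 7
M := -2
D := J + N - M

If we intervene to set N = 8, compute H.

-11

do(N=8) replaces the equation N := 4 if M >= 6 else 7 with the constant N = 8.
J = max(N, M)  [with N=8, M=-2]  = 8
H = -N - J + 5  [with N=8, J=8]  = -11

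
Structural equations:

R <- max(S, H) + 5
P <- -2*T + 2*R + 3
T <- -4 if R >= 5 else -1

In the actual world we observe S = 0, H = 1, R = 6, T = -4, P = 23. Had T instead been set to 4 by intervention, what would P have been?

7

Intervening sets T = 4 and removes its equation (T <- -4 if R >= 5 else -1).
R = max(S, H) + 5  [with S=0, H=1]  = 6
P = -2*T + 2*R + 3  [with T=4, R=6]  = 7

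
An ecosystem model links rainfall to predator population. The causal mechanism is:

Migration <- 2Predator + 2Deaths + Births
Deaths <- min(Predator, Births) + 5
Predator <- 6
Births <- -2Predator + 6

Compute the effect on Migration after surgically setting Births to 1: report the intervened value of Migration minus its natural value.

21

Under do(Births=1), the mechanism Births <- -2Predator + 6 is discarded; Births is fixed at 1.
Deaths = min(Predator, Births) + 5  [with Predator=6, Births=1]  = 6
Migration = 2Predator + 2Deaths + Births  [with Predator=6, Deaths=6, Births=1]  = 25
Without intervention: Births = -2Predator + 6  [with Predator=6]  = -6; Deaths = min(Predator, Births) + 5  [with Predator=6, Births=-6]  = -1; Migration = 2Predator + 2Deaths + Births  [with Predator=6, Deaths=-1, Births=-6]  = 4.
Change = 25 − 4 = 21.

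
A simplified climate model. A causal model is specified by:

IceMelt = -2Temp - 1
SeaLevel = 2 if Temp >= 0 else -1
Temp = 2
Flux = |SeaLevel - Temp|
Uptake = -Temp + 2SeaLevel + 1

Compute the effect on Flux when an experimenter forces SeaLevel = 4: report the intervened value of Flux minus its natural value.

2

The intervention breaks the incoming arrows to SeaLevel: SeaLevel = 2 if Temp >= 0 else -1 no longer applies, and SeaLevel = 4.
Flux = |SeaLevel - Temp|  [with SeaLevel=4, Temp=2]  = 2
Without intervention: SeaLevel = 2 if Temp >= 0 else -1  [with Temp=2]  = 2; Flux = |SeaLevel - Temp|  [with SeaLevel=2, Temp=2]  = 0.
Change = 2 − 0 = 2.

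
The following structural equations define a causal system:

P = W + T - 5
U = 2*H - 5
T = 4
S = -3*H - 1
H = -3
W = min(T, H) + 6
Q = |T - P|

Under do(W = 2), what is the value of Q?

3

The intervention breaks the incoming arrows to W: W = min(T, H) + 6 no longer applies, and W = 2.
P = W + T - 5  [with W=2, T=4]  = 1
Q = |T - P|  [with T=4, P=1]  = 3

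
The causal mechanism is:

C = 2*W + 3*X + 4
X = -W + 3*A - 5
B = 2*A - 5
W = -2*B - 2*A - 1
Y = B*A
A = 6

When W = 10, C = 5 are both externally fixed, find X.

3

The joint intervention fixes W = 10, C = 5, removing each variable's own equation.
X = -W + 3*A - 5  [with W=10, A=6]  = 3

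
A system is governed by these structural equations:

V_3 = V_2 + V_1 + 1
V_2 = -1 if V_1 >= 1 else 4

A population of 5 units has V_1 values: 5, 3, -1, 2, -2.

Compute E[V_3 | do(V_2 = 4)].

6.4

Under do(V_2=4), V_2's equation is replaced by V_2=4 for every unit. Per-unit V_3: 10, 8, 4, 7, 3. Mean = 6.4.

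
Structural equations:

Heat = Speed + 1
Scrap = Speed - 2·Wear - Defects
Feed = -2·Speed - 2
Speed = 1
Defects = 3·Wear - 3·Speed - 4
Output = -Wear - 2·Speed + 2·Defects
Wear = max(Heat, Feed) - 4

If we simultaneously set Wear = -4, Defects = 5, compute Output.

12

Under do(Wear = -4, Defects = 5), each intervened variable's structural equation is replaced by its fixed value.
Output = -Wear - 2·Speed + 2·Defects  [with Wear=-4, Speed=1, Defects=5]  = 12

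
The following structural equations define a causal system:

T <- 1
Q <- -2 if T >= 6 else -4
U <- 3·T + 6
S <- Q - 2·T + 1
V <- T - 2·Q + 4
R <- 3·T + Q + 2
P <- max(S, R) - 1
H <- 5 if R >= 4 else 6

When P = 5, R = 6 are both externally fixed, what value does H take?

5

Under do(P = 5, R = 6), each intervened variable's structural equation is replaced by its fixed value.
H = 5 if R >= 4 else 6  [with R=6]  = 5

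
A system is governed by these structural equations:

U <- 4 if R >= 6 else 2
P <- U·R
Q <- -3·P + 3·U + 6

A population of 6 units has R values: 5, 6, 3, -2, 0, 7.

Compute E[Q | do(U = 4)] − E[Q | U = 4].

Every unit gets U=4 under the intervention. Q values become -42, -54, -18, 42, 18, -66; E[Q|do(U=4)] = -20.
Conditioning on U=4 selects the 2 unit(s) with R ∈ {6, 7}. Their Q values: -54, -66. Mean = -60.
Difference = -20 − (-60) = 40.

40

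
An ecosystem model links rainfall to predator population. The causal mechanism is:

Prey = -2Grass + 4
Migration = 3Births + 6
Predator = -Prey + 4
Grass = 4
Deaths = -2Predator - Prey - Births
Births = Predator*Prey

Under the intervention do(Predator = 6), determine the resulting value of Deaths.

do(Predator=6) replaces the equation Predator = -Prey + 4 with the constant Predator = 6.
Prey = -2Grass + 4  [with Grass=4]  = -4
Births = Predator*Prey  [with Predator=6, Prey=-4]  = -24
Deaths = -2Predator - Prey - Births  [with Predator=6, Prey=-4, Births=-24]  = 16

16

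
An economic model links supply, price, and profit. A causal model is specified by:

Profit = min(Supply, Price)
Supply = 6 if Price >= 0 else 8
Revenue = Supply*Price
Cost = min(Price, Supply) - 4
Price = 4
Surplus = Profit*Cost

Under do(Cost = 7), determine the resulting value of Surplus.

The intervention breaks the incoming arrows to Cost: Cost = min(Price, Supply) - 4 no longer applies, and Cost = 7.
Supply = 6 if Price >= 0 else 8  [with Price=4]  = 6
Profit = min(Supply, Price)  [with Supply=6, Price=4]  = 4
Surplus = Profit*Cost  [with Profit=4, Cost=7]  = 28

28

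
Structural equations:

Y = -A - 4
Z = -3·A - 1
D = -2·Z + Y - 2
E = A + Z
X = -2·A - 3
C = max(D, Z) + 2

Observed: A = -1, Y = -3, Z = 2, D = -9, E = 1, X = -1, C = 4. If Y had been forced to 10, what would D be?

Under do(Y=10), the mechanism Y = -A - 4 is discarded; Y is fixed at 10.
Z = -3·A - 1  [with A=-1]  = 2
D = -2·Z + Y - 2  [with Z=2, Y=10]  = 4

4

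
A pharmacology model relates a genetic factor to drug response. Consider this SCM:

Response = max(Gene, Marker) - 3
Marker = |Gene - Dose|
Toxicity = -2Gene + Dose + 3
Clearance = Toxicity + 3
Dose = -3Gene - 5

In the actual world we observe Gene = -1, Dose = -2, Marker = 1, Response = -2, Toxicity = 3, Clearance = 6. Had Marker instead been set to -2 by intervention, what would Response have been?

The intervention breaks the incoming arrows to Marker: Marker = |Gene - Dose| no longer applies, and Marker = -2.
Response = max(Gene, Marker) - 3  [with Gene=-1, Marker=-2]  = -4

-4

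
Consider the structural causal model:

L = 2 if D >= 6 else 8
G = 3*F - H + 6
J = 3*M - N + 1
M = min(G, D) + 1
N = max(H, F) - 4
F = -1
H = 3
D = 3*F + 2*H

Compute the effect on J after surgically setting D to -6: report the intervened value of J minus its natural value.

-18

The intervention breaks the incoming arrows to D: D = 3*F + 2*H no longer applies, and D = -6.
G = 3*F - H + 6  [with F=-1, H=3]  = 0
N = max(H, F) - 4  [with H=3, F=-1]  = -1
M = min(G, D) + 1  [with G=0, D=-6]  = -5
J = 3*M - N + 1  [with M=-5, N=-1]  = -13
Without intervention: G = 3*F - H + 6  [with F=-1, H=3]  = 0; D = 3*F + 2*H  [with F=-1, H=3]  = 3; N = max(H, F) - 4  [with H=3, F=-1]  = -1; M = min(G, D) + 1  [with G=0, D=3]  = 1; J = 3*M - N + 1  [with M=1, N=-1]  = 5.
Change = -13 − 5 = -18.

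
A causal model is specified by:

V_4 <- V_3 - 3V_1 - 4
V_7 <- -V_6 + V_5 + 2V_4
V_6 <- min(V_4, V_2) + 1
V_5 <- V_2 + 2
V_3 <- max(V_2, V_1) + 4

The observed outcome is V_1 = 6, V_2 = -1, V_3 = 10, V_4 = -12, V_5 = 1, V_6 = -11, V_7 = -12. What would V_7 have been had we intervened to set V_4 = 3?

7

The intervention breaks the incoming arrows to V_4: V_4 <- V_3 - 3V_1 - 4 no longer applies, and V_4 = 3.
V_5 = V_2 + 2  [with V_2=-1]  = 1
V_6 = min(V_4, V_2) + 1  [with V_4=3, V_2=-1]  = 0
V_7 = -V_6 + V_5 + 2V_4  [with V_6=0, V_5=1, V_4=3]  = 7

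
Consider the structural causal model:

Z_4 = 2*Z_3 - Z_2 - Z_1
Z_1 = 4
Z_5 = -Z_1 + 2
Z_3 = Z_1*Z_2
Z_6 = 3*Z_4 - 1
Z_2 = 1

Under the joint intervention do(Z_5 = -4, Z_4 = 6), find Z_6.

17

Setting Z_5 = -4, Z_4 = 6 by intervention discards those variables' equations.
Z_6 = 3*Z_4 - 1  [with Z_4=6]  = 17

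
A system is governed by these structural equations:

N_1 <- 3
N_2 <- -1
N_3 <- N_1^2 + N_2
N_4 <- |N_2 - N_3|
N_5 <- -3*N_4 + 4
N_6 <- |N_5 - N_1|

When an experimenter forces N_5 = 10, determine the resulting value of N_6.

The intervention breaks the incoming arrows to N_5: N_5 <- -3*N_4 + 4 no longer applies, and N_5 = 10.
N_6 = |N_5 - N_1|  [with N_5=10, N_1=3]  = 7

7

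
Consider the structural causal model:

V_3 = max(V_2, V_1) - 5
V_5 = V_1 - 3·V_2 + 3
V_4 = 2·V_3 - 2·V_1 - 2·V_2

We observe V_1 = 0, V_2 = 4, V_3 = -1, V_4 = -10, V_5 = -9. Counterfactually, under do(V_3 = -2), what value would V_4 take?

The intervention breaks the incoming arrows to V_3: V_3 = max(V_2, V_1) - 5 no longer applies, and V_3 = -2.
V_4 = 2·V_3 - 2·V_1 - 2·V_2  [with V_3=-2, V_1=0, V_2=4]  = -12

-12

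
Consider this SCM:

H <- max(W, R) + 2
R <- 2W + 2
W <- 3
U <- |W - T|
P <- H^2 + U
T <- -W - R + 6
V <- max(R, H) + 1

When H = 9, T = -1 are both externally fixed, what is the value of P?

85

Under do(H = 9, T = -1), each intervened variable's structural equation is replaced by its fixed value.
U = |W - T|  [with W=3, T=-1]  = 4
P = H^2 + U  [with H=9, U=4]  = 85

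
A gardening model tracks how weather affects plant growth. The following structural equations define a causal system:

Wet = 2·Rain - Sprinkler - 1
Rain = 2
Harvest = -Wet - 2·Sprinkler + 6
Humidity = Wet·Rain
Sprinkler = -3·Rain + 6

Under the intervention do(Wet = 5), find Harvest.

1

do(Wet=5) replaces the equation Wet = 2·Rain - Sprinkler - 1 with the constant Wet = 5.
Sprinkler = -3·Rain + 6  [with Rain=2]  = 0
Harvest = -Wet - 2·Sprinkler + 6  [with Wet=5, Sprinkler=0]  = 1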